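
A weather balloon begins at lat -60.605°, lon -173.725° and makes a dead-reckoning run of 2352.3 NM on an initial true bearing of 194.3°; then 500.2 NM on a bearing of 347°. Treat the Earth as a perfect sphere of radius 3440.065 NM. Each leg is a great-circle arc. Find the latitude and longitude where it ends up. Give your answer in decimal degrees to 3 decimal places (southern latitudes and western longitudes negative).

latitude -69.182°, longitude 46.600°

Apply the spherical direct solution leg by leg, carrying full precision between legs.
Leg 1: from (-60.605°, -173.725°), δ = 2352.3/3440.065 = 0.683795 rad, θ = 194.3° → φ = -77.382°, λ = 51.862°.
Leg 2: from (-77.382°, 51.862°), δ = 500.2/3440.065 = 0.145404 rad, θ = 347° → φ = -69.182°, λ = 46.600°.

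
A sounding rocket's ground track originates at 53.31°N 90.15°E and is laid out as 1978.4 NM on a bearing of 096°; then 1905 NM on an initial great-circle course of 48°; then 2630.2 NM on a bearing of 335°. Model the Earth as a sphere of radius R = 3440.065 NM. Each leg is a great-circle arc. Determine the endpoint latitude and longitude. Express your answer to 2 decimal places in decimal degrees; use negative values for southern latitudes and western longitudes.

latitude 72.15°, longitude 69.73°

Apply the spherical direct solution leg by leg, carrying full precision between legs.
Leg 1: from (53.31°, 90.15°), δ = 1978.4/3440.065 = 0.575105 rad, θ = 96° → φ = 39.71°, λ = 134.83°.
Leg 2: from (39.71°, 134.83°), δ = 1905/3440.065 = 0.553769 rad, θ = 48° → φ = 54.50°, λ = 177.13°.
Leg 3: from (54.50°, 177.13°), δ = 2630.2/3440.065 = 0.764579 rad, θ = 335° → φ = 72.15°, λ = 69.73°.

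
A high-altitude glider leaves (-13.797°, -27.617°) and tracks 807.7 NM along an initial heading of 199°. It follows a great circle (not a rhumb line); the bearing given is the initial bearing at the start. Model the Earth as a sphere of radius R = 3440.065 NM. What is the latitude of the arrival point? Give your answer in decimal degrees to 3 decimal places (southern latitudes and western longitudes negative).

latitude -26.459°

δ = 807.7/3440.065 = 0.234792 rad (13.4526°).
Converting: φ₁ = -0.240803 rad, θ = 3.473205 rad.
Destination latitude: φ₂ = arcsin( sin φ₁ cos δ + cos φ₁ sin δ cos θ ) = arcsin(-0.445559) = -26.459°.
Then Δλ = atan2(-0.073555, 0.866305) = -0.084704 rad, from sin θ sin δ cos φ₁ over cos δ − sin φ₁ sin φ₂.
Hence λ₂ = -27.617° + -4.853° = -32.470°.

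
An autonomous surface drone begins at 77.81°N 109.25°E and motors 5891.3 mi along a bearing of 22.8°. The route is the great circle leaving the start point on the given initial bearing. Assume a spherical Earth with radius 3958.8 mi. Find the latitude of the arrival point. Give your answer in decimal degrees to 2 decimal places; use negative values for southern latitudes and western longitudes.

Angular distance δ = d/R = 5891.3 / 3958.8 = 1.488153 rad.
With φ₁ = 77.81° = 1.358041 rad and θ = 22.8° = 0.397935 rad:
Destination latitude: φ₂ = arcsin( sin φ₁ cos δ + cos φ₁ sin δ cos θ ) = arcsin(0.274679) = 15.94°.
Δλ = atan2( sin θ sin δ cos φ₁ , cos δ − sin φ₁ sin φ₂ ) = atan2(0.081546, -0.185936) = 2.728284 rad = 156.32°.
λ₂ = 109.25° + 156.32° = 265.57°, normalized to (−180°, 180°] → -94.43°.

latitude 15.94°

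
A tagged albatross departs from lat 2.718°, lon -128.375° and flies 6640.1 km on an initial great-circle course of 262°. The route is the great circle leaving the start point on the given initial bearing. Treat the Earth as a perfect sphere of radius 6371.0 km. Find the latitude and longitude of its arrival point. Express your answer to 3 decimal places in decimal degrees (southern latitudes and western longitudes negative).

latitude -5.516°, longitude 172.408°

δ = 6640.1/6371 = 1.042238 rad (59.7159°).
Start latitude φ₁ = 0.047438 rad; initial bearing θ = 4.572763 rad.
Applying the spherical law of cosines for sides, sin φ₂ = sin φ₁ cos δ + cos φ₁ sin δ cos θ = -0.096132, so φ₂ = -5.516°.
Δλ = atan2( sin θ sin δ cos φ₁ , cos δ − sin φ₁ sin φ₂ ) = atan2(-0.854169, 0.508847) = -1.033528 rad = -59.217°.
λ₂ = -128.375° + -59.217° = -187.592°, normalized to (−180°, 180°] → 172.408°.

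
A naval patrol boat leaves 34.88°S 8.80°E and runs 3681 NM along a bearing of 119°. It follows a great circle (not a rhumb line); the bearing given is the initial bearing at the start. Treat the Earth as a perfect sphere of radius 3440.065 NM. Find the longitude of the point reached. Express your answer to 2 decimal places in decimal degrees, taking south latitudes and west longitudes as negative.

The arc subtends δ = 3681/3440.065 = 1.070038 rad at the centre.
Start latitude φ₁ = -0.608771 rad; initial bearing θ = 2.076942 rad.
Applying the spherical law of cosines for sides, sin φ₂ = sin φ₁ cos δ + cos φ₁ sin δ cos θ = -0.623427, so φ₂ = -38.57°.
For the longitude increment, Δλ = atan2( sin θ sin δ cos φ₁, cos δ − sin φ₁ sin φ₂ ) = atan2(0.629401, 0.123578) = 78.89°.
Hence λ₂ = 8.80° + 78.89° = 87.69°.

longitude 87.69°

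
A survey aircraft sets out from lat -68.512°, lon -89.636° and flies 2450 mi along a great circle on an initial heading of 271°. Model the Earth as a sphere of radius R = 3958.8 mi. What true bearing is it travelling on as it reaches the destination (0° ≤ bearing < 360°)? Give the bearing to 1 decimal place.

final bearing 326.1°

Angular distance δ = d/R = 2450 / 3958.8 = 0.618874 rad.
Converting: φ₁ = -1.195760 rad, θ = 4.729842 rad.
Applying the spherical law of cosines for sides, sin φ₂ = sin φ₁ cos δ + cos φ₁ sin δ cos θ = -0.754209, so φ₂ = -48.956°.
Then Δλ = atan2(-0.212469, 0.112745) = -1.082936 rad, from sin θ sin δ cos φ₁ over cos δ − sin φ₁ sin φ₂.
λ₂ = -89.636° + -62.048° = -151.684°.
The forward bearing on arrival equals the back-azimuth from the destination plus 180°.
Back-azimuth from P₂ (-49.0°, -151.7°) to P₁ (-68.5°, -89.6°), with Δλ' = λ₁ − λ₂ = 62.0°: atan2( sin Δλ' cos φ₁ , cos φ₂ sin φ₁ − sin φ₂ cos φ₁ cos Δλ' ) = 146.1°.
Final bearing = (146.1° + 180°) mod 360° = 326.1°.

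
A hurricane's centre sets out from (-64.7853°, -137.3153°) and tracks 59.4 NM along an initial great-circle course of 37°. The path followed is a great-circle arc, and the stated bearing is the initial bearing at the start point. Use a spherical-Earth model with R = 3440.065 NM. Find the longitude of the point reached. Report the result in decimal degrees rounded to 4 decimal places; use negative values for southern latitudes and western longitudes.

δ = 59.4/3440.065 = 0.017267 rad (0.9893°).
Start latitude φ₁ = -1.130717 rad; initial bearing θ = 0.645772 rad.
Destination latitude: φ₂ = arcsin( sin φ₁ cos δ + cos φ₁ sin δ cos θ ) = arcsin(-0.898708) = -63.9888°.
Then Δλ = atan2(0.004427, 0.186773) = 0.023697 rad, from sin θ sin δ cos φ₁ over cos δ − sin φ₁ sin φ₂.
Hence λ₂ = -137.3153° + 1.3577° = -135.9576°.

longitude -135.9576°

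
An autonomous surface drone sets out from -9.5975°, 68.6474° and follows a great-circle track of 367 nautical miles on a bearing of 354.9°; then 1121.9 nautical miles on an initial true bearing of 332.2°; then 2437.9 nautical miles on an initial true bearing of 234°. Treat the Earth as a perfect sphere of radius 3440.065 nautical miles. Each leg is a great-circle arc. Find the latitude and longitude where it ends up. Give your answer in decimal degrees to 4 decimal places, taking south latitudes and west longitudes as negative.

latitude -11.6543°, longitude 26.7615°

Apply the spherical direct solution leg by leg, carrying full precision between legs.
Leg 1: from (-9.5975°, 68.6474°), δ = 367/3440.065 = 0.106684 rad, θ = 354.9° → φ = -3.5088°, λ = 68.1040°.
Leg 2: from (-3.5088°, 68.1040°), δ = 1121.9/3440.065 = 0.326128 rad, θ = 332.2° → φ = 12.9965°, λ = 59.2830°.
Leg 3: from (12.9965°, 59.2830°), δ = 2437.9/3440.065 = 0.708678 rad, θ = 234° → φ = -11.6543°, λ = 26.7615°.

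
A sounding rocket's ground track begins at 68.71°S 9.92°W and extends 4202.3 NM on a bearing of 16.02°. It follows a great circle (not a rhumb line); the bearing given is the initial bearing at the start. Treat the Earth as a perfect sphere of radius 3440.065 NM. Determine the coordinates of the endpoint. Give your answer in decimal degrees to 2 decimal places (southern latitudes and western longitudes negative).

The arc subtends δ = 4202.3/3440.065 = 1.221576 rad at the centre.
Converting: φ₁ = -1.199216 rad, θ = 0.279602 rad.
Destination latitude: φ₂ = arcsin( sin φ₁ cos δ + cos φ₁ sin δ cos θ ) = arcsin(0.009109) = 0.52°.
Then Δλ = atan2(0.094154, 0.350653) = 0.262324 rad, from sin θ sin δ cos φ₁ over cos δ − sin φ₁ sin φ₂.
λ₂ = λ₁ + Δλ = 5.11°.

latitude 0.52°, longitude 5.11°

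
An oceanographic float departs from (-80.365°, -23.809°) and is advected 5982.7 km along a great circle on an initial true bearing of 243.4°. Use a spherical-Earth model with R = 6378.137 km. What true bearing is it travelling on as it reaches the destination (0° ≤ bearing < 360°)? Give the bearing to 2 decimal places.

final bearing 348.73°

Central angle δ = d/R = 0.938001 rad.
With φ₁ = -80.365° = -1.402634 rad and θ = 243.4° = 4.248131 rad:
Destination latitude: φ₂ = arcsin( sin φ₁ cos δ + cos φ₁ sin δ cos θ ) = arcsin(-0.643490) = -40.053°.
For the longitude increment, Δλ = atan2( sin θ sin δ cos φ₁, cos δ − sin φ₁ sin φ₂ ) = atan2(-0.120679, -0.043012) = -109.617°.
λ₂ = -23.809° + -109.617° = -133.426°.
The forward bearing on arrival equals the back-azimuth from the destination plus 180°.
Back-azimuth from P₂ (-40.05°, -133.43°) to P₁ (-80.36°, -23.81°), with Δλ' = λ₁ − λ₂ = 109.62°: atan2( sin Δλ' cos φ₁ , cos φ₂ sin φ₁ − sin φ₂ cos φ₁ cos Δλ' ) = 168.73°.
Final bearing = (168.73° + 180°) mod 360° = 348.73°.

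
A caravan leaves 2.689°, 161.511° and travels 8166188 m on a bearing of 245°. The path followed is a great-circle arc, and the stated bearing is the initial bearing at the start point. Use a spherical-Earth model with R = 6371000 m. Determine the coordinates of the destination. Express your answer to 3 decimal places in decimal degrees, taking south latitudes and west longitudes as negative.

δ = 8166188/6371000 = 1.281775 rad (73.4403°).
Start latitude φ₁ = 0.046932 rad; initial bearing θ = 4.276057 rad.
sin φ₂ = sin φ₁ cos δ + cos φ₁ sin δ cos θ = (0.046915)(0.285014) + (0.998899)(0.958523)(-0.422618) = -0.391272
φ₂ = asin(-0.391272) = -0.402013 rad = -23.034°.
Then Δλ = atan2(-0.867761, 0.303371) = -1.234476 rad, from sin θ sin δ cos φ₁ over cos δ − sin φ₁ sin φ₂.
λ₂ = λ₁ + Δλ = 90.781°.

latitude -23.034°, longitude 90.781°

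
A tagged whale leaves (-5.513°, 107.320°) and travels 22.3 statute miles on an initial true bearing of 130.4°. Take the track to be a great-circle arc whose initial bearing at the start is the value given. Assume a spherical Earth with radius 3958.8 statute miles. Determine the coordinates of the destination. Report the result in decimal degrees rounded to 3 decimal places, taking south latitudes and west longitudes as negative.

latitude -5.722°, longitude 107.567°

δ = 22.3/3958.8 = 0.005633 rad (0.3227°).
Converting: φ₁ = -0.096220 rad, θ = 2.275909 rad.
sin φ₂ = sin φ₁ cos δ + cos φ₁ sin δ cos θ = (-0.096072)(0.999984) + (0.995374)(0.005633)(-0.648120) = -0.099704
φ₂ = asin(-0.099704) = -0.099870 rad = -5.722°.
Δλ = atan2( sin θ sin δ cos φ₁ , cos δ − sin φ₁ sin φ₂ ) = atan2(0.004270, 0.990405) = 0.004311 rad = 0.247°.
Hence λ₂ = 107.320° + 0.247° = 107.567°.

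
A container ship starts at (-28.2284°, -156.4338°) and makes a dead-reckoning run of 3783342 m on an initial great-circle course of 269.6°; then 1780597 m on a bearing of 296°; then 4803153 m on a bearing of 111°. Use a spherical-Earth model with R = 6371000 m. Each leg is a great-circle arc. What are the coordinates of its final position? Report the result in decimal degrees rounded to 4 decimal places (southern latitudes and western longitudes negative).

latitude -25.6193°, longitude -163.7529°

Apply the spherical direct solution leg by leg, carrying full precision between legs.
Leg 1: from (-28.2284°, -156.4338°), δ = 3783342/6371000 = 0.593838 rad, θ = 269.6° → φ = -23.2943°, λ = 166.0352°.
Leg 2: from (-23.2943°, 166.0352°), δ = 1780597/6371000 = 0.279485 rad, θ = 296° → φ = -15.6070°, λ = 151.1174°.
Leg 3: from (-15.6070°, 151.1174°), δ = 4803153/6371000 = 0.753909 rad, θ = 111° → φ = -25.6193°, λ = -163.7529°.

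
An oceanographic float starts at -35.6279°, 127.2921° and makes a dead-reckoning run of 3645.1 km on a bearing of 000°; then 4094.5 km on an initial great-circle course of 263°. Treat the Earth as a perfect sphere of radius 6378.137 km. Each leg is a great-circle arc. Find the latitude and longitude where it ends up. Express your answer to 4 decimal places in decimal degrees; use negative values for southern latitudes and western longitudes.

Apply the spherical direct solution leg by leg, carrying full precision between legs.
Leg 1: from (-35.6279°, 127.2921°), δ = 3645.1/6378.137 = 0.571499 rad, θ = 0° → φ = -2.8834°, λ = 127.2921°.
Leg 2: from (-2.8834°, 127.2921°), δ = 4094.5/6378.137 = 0.641959 rad, θ = 263° → φ = -6.4980°, λ = 90.5550°.

latitude -6.4980°, longitude 90.5550°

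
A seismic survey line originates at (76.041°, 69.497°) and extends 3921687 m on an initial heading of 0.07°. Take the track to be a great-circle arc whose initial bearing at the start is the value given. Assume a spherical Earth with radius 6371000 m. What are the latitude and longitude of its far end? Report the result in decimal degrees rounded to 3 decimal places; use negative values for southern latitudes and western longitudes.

Central angle δ = d/R = 0.615553 rad.
Converting: φ₁ = 1.327166 rad, θ = 0.001222 rad.
Applying the spherical law of cosines for sides, sin φ₂ = sin φ₁ cos δ + cos φ₁ sin δ cos θ = 0.931630, so φ₂ = 68.690°.
Then Δλ = atan2(0.000170, -0.087664) = 3.139651 rad, from sin θ sin δ cos φ₁ over cos δ − sin φ₁ sin φ₂.
λ₂ = 69.497° + 179.889° = 249.386°, normalized to (−180°, 180°] → -110.614°.

latitude 68.690°, longitude -110.614°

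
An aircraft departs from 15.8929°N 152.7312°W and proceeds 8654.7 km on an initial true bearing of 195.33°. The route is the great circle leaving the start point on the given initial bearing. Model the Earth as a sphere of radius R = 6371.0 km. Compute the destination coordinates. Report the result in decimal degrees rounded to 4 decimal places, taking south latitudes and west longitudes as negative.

The arc subtends δ = 8654.7/6371 = 1.358452 rad at the centre.
With φ₁ = 15.8929° = 0.277383 rad and θ = 195.33° = 3.409152 rad:
sin φ₂ = sin φ₁ cos δ + cos φ₁ sin δ cos θ = (0.273840)(0.210752) + (0.961775)(0.977540)(-0.964419) = -0.849009
φ₂ = asin(-0.849009) = -1.014107 rad = -58.1040°.
Then Δλ = atan2(-0.248561, 0.443244) = -0.511080 rad, from sin θ sin δ cos φ₁ over cos δ − sin φ₁ sin φ₂.
λ₂ = -152.7312° + -29.2827° = -182.0139°, normalized to (−180°, 180°] → 177.9861°.

latitude -58.1040°, longitude 177.9861°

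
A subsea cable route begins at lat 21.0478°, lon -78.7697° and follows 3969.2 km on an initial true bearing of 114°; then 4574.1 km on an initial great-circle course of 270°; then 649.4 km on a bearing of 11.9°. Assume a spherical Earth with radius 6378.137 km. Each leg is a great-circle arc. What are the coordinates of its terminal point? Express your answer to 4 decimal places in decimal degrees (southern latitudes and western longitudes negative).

Apply the spherical direct solution leg by leg, carrying full precision between legs.
Leg 1: from (21.0478°, -78.7697°), δ = 3969.2/6378.137 = 0.622313 rad, θ = 114° → φ = 4.0452°, λ = -46.5037°.
Leg 2: from (4.0452°, -46.5037°), δ = 4574.1/6378.137 = 0.717153 rad, θ = 270° → φ = 3.0477°, λ = -87.6643°.
Leg 3: from (3.0477°, -87.6643°), δ = 649.4/6378.137 = 0.101817 rad, θ = 11.9° → φ = 8.7549°, λ = -86.4493°.

latitude 8.7549°, longitude -86.4493°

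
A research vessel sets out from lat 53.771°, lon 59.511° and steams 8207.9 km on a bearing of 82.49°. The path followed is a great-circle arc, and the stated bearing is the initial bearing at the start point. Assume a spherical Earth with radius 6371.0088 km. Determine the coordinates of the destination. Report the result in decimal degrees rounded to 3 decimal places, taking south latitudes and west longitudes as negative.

latitude 17.399°, longitude 145.696°

δ = 8207.9/6371.0088 = 1.288320 rad (73.8153°).
Start latitude φ₁ = 0.938481 rad; initial bearing θ = 1.439722 rad.
Applying the spherical law of cosines for sides, sin φ₂ = sin φ₁ cos δ + cos φ₁ sin δ cos θ = 0.299028, so φ₂ = 17.399°.
Then Δλ = atan2(0.562722, 0.037520) = 1.504219 rad, from sin θ sin δ cos φ₁ over cos δ − sin φ₁ sin φ₂.
Hence λ₂ = 59.511° + 86.185° = 145.696°.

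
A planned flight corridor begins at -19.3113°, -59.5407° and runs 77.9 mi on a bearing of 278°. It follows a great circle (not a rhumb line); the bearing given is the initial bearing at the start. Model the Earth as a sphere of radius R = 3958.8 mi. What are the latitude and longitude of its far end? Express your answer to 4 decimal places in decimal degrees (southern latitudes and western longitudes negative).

Central angle δ = d/R = 0.019678 rad.
Start latitude φ₁ = -0.337046 rad; initial bearing θ = 4.852015 rad.
Applying the spherical law of cosines for sides, sin φ₂ = sin φ₁ cos δ + cos φ₁ sin δ cos θ = -0.328052, so φ₂ = -19.1506°.
Δλ = atan2( sin θ sin δ cos φ₁ , cos δ − sin φ₁ sin φ₂ ) = atan2(-0.018389, 0.891319) = -0.020628 rad = -1.1819°.
λ₂ = -59.5407° + -1.1819° = -60.7226°.

latitude -19.1506°, longitude -60.7226°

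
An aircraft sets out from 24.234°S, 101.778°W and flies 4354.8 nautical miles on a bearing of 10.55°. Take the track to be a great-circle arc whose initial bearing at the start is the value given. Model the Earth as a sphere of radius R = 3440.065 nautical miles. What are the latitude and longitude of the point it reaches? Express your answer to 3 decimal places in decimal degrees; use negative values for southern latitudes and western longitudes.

Central angle δ = d/R = 1.265906 rad.
With φ₁ = -24.234° = -0.422963 rad and θ = 10.55° = 0.184132 rad:
sin φ₂ = sin φ₁ cos δ + cos φ₁ sin δ cos θ = (-0.410464)(0.300188) + (0.911877)(0.953880)(0.983096) = 0.731900
φ₂ = asin(0.731900) = 0.821107 rad = 47.046°.
For the longitude increment, Δλ = atan2( sin θ sin δ cos φ₁, cos δ − sin φ₁ sin φ₂ ) = atan2(0.159259, 0.600607) = 14.851°.
Hence λ₂ = -101.778° + 14.851° = -86.927°.

latitude 47.046°, longitude -86.927°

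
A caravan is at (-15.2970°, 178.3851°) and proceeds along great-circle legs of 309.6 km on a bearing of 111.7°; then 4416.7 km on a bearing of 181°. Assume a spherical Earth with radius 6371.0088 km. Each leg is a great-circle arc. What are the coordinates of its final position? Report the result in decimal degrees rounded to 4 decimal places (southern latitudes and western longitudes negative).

latitude -56.0208°, longitude 179.9371°

Apply the spherical direct solution leg by leg, carrying full precision between legs.
Leg 1: from (-15.2970°, 178.3851°), δ = 309.6/6371.0088 = 0.048595 rad, θ = 111.7° → φ = -16.3101°, λ = -178.9195°.
Leg 2: from (-16.3101°, -178.9195°), δ = 4416.7/6371.0088 = 0.693250 rad, θ = 181° → φ = -56.0208°, λ = 179.9371°.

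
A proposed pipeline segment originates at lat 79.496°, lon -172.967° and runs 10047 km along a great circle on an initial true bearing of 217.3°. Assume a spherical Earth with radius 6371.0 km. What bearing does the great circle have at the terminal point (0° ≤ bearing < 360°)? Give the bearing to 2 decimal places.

final bearing 186.42°

Central angle δ = d/R = 1.576989 rad.
With φ₁ = 79.496° = 1.387467 rad and θ = 217.3° = 3.792600 rad:
Destination latitude: φ₂ = arcsin( sin φ₁ cos δ + cos φ₁ sin δ cos θ ) = arcsin(-0.151105) = -8.691°.
Δλ = atan2( sin θ sin δ cos φ₁ , cos δ − sin φ₁ sin φ₂ ) = atan2(-0.110472, 0.142379) = -0.659872 rad = -37.808°.
λ₂ = -172.967° + -37.808° = -210.775°, normalized to (−180°, 180°] → 149.225°.
The forward bearing on arrival equals the back-azimuth from the destination plus 180°.
Back-azimuth from P₂ (-8.69°, 149.23°) to P₁ (79.50°, -172.97°), with Δλ' = λ₁ − λ₂ = -322.19°: atan2( sin Δλ' cos φ₁ , cos φ₂ sin φ₁ − sin φ₂ cos φ₁ cos Δλ' ) = 6.42°.
Final bearing = (6.42° + 180°) mod 360° = 186.42°.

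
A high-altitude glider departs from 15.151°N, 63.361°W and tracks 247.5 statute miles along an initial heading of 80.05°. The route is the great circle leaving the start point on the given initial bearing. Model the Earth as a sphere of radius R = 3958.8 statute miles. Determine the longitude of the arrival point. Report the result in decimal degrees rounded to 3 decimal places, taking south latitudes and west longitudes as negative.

The arc subtends δ = 247.5/3958.8 = 0.062519 rad at the centre.
With φ₁ = 15.151° = 0.264435 rad and θ = 80.05° = 1.397136 rad:
Destination latitude: φ₂ = arcsin( sin φ₁ cos δ + cos φ₁ sin δ cos θ ) = arcsin(0.271273) = 15.740°.
Δλ = atan2( sin θ sin δ cos φ₁ , cos δ − sin φ₁ sin φ₂ ) = atan2(0.059399, 0.927145) = 0.063980 rad = 3.666°.
Hence λ₂ = -63.361° + 3.666° = -59.695°.

longitude -59.695°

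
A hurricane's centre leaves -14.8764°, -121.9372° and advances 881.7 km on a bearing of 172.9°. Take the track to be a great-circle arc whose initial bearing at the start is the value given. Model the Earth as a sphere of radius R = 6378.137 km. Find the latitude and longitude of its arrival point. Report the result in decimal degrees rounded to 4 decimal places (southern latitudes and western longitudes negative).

latitude -22.7334°, longitude -120.8791°

δ = 881.7/6378.137 = 0.138238 rad (7.9204°).
With φ₁ = -14.8764° = -0.259642 rad and θ = 172.9° = 3.017674 rad:
sin φ₂ = sin φ₁ cos δ + cos φ₁ sin δ cos θ = (-0.256735)(0.990460) + (0.966482)(0.137798)(-0.992332) = -0.386444
φ₂ = asin(-0.386444) = -0.396773 rad = -22.7334°.
For the longitude increment, Δλ = atan2( sin θ sin δ cos φ₁, cos δ − sin φ₁ sin φ₂ ) = atan2(0.016461, 0.891247) = 1.0581°.
λ₂ = -121.9372° + 1.0581° = -120.8791°.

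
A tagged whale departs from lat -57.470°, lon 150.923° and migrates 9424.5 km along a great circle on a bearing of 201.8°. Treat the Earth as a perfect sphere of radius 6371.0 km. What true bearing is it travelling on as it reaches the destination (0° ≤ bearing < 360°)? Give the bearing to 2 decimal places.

Central angle δ = d/R = 1.479281 rad.
With φ₁ = -57.470° = -1.003041 rad and θ = 201.8° = 3.522074 rad:
sin φ₂ = sin φ₁ cos δ + cos φ₁ sin δ cos θ = (-0.843110)(0.091388) + (0.537741)(0.995815)(-0.928486) = -0.574245
φ₂ = asin(-0.574245) = -0.611682 rad = -35.047°.
For the longitude increment, Δλ = atan2( sin θ sin δ cos φ₁, cos δ − sin φ₁ sin φ₂ ) = atan2(-0.198864, -0.392765) = -153.146°.
λ₂ = λ₁ + Δλ = -2.223°.
The forward bearing on arrival equals the back-azimuth from the destination plus 180°.
Back-azimuth from P₂ (-35.05°, -2.22°) to P₁ (-57.47°, 150.92°), with Δλ' = λ₁ − λ₂ = 153.15°: atan2( sin Δλ' cos φ₁ , cos φ₂ sin φ₁ − sin φ₂ cos φ₁ cos Δλ' ) = 165.88°.
Final bearing = (165.88° + 180°) mod 360° = 345.88°.

final bearing 345.88°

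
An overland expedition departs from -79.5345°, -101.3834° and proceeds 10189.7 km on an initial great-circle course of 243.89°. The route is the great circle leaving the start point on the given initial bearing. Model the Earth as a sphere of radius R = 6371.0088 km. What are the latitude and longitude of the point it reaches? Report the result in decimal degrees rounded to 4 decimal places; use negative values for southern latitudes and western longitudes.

Central angle δ = d/R = 1.599386 rad.
Start latitude φ₁ = -1.388139 rad; initial bearing θ = 4.256684 rad.
Destination latitude: φ₂ = arcsin( sin φ₁ cos δ + cos φ₁ sin δ cos θ ) = arcsin(-0.051798) = -2.9691°.
Δλ = atan2( sin θ sin δ cos φ₁ , cos δ − sin φ₁ sin φ₂ ) = atan2(-0.163040, -0.079522) = -2.024590 rad = -116.0005°.
λ₂ = -101.3834° + -116.0005° = -217.3839°, normalized to (−180°, 180°] → 142.6161°.

latitude -2.9691°, longitude 142.6161°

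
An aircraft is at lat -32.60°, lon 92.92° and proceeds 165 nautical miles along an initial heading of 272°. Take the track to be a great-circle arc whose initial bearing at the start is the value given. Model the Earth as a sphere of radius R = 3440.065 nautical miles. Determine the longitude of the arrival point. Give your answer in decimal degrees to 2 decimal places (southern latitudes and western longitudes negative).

δ = 165/3440.065 = 0.047964 rad (2.7481°).
Start latitude φ₁ = -0.568977 rad; initial bearing θ = 4.747296 rad.
Applying the spherical law of cosines for sides, sin φ₂ = sin φ₁ cos δ + cos φ₁ sin δ cos θ = -0.536742, so φ₂ = -32.46°.
For the longitude increment, Δλ = atan2( sin θ sin δ cos φ₁, cos δ − sin φ₁ sin φ₂ ) = atan2(-0.040367, 0.709669) = -3.26°.
Hence λ₂ = 92.92° + -3.26° = 89.66°.

longitude 89.66°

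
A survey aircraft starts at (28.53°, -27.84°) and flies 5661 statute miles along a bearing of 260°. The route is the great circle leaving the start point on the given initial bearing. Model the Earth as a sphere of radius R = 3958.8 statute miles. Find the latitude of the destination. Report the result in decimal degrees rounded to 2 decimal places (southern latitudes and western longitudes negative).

δ = 5661/3958.8 = 1.429979 rad (81.9317°).
Start latitude φ₁ = 0.497942 rad; initial bearing θ = 4.537856 rad.
Destination latitude: φ₂ = arcsin( sin φ₁ cos δ + cos φ₁ sin δ cos θ ) = arcsin(-0.084016) = -4.82°.
Δλ = atan2( sin θ sin δ cos φ₁ , cos δ − sin φ₁ sin φ₂ ) = atan2(-0.856655, 0.180480) = -1.363153 rad = -78.10°.
λ₂ = λ₁ + Δλ = -105.94°.

latitude -4.82°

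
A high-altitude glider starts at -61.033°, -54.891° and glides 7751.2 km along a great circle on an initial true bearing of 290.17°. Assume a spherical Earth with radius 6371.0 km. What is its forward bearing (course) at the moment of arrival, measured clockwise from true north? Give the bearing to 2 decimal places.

The arc subtends δ = 7751.2/6371 = 1.216638 rad at the centre.
With φ₁ = -61.033° = -1.065227 rad and θ = 290.17° = 5.064422 rad:
Applying the spherical law of cosines for sides, sin φ₂ = sin φ₁ cos δ + cos φ₁ sin δ cos θ = -0.146788, so φ₂ = -8.441°.
Then Δλ = atan2(-0.426392, 0.218377) = -1.097476 rad, from sin θ sin δ cos φ₁ over cos δ − sin φ₁ sin φ₂.
λ₂ = -54.891° + -62.881° = -117.772°.
The forward bearing on arrival equals the back-azimuth from the destination plus 180°.
Back-azimuth from P₂ (-8.44°, -117.77°) to P₁ (-61.03°, -54.89°), with Δλ' = λ₁ − λ₂ = 62.88°: atan2( sin Δλ' cos φ₁ , cos φ₂ sin φ₁ − sin φ₂ cos φ₁ cos Δλ' ) = 152.64°.
Final bearing = (152.64° + 180°) mod 360° = 332.64°.

final bearing 332.64°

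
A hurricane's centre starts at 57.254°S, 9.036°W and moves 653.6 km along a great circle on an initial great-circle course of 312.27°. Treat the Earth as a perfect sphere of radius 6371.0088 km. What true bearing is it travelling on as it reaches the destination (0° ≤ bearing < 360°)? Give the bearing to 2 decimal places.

final bearing 318.22°

δ = 653.6/6371.0088 = 0.102590 rad (5.8780°).
With φ₁ = -57.254° = -0.999271 rad and θ = 312.27° = 5.450140 rad:
Destination latitude: φ₂ = arcsin( sin φ₁ cos δ + cos φ₁ sin δ cos θ ) = arcsin(-0.799394) = -53.072°.
Then Δλ = atan2(-0.040991, 0.322390) = -0.126470 rad, from sin θ sin δ cos φ₁ over cos δ − sin φ₁ sin φ₂.
Hence λ₂ = -9.036° + -7.246° = -16.282°.
The forward bearing on arrival equals the back-azimuth from the destination plus 180°.
Back-azimuth from P₂ (-53.07°, -16.28°) to P₁ (-57.25°, -9.04°), with Δλ' = λ₁ − λ₂ = 7.25°: atan2( sin Δλ' cos φ₁ , cos φ₂ sin φ₁ − sin φ₂ cos φ₁ cos Δλ' ) = 138.22°.
Final bearing = (138.22° + 180°) mod 360° = 318.22°.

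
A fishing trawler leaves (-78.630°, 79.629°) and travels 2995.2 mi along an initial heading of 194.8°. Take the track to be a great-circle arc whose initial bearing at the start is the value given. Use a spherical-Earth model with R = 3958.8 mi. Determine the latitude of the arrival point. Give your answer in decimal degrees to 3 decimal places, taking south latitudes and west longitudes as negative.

latitude -57.538°

Angular distance δ = d/R = 2995.2 / 3958.8 = 0.756593 rad.
Converting: φ₁ = -1.372352 rad, θ = 3.399901 rad.
Applying the spherical law of cosines for sides, sin φ₂ = sin φ₁ cos δ + cos φ₁ sin δ cos θ = -0.843747, so φ₂ = -57.538°.
Δλ = atan2( sin θ sin δ cos φ₁ , cos δ − sin φ₁ sin φ₂ ) = atan2(-0.034569, -0.100009) = -2.808789 rad = -160.932°.
λ₂ = 79.629° + -160.932° = -81.303°.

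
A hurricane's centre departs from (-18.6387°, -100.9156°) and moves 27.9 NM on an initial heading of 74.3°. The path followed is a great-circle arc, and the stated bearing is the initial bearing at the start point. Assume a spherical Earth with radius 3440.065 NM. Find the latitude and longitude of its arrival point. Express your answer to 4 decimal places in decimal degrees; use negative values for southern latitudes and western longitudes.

δ = 27.9/3440.065 = 0.008110 rad (0.4647°).
Start latitude φ₁ = -0.325307 rad; initial bearing θ = 1.296780 rad.
Destination latitude: φ₂ = arcsin( sin φ₁ cos δ + cos φ₁ sin δ cos θ ) = arcsin(-0.317509) = -18.5124°.
For the longitude increment, Δλ = atan2( sin θ sin δ cos φ₁, cos δ − sin φ₁ sin φ₂ ) = atan2(0.007398, 0.898491) = 0.4718°.
λ₂ = -100.9156° + 0.4718° = -100.4438°.

latitude -18.5124°, longitude -100.4438°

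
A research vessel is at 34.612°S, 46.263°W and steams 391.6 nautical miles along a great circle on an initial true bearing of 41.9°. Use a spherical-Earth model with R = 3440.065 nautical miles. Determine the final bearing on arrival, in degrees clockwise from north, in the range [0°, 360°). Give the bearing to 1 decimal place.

final bearing 39.2°

Angular distance δ = d/R = 391.6 / 3440.065 = 0.113835 rad.
Start latitude φ₁ = -0.604093 rad; initial bearing θ = 0.731293 rad.
Destination latitude: φ₂ = arcsin( sin φ₁ cos δ + cos φ₁ sin δ cos θ ) = arcsin(-0.494757) = -29.654°.
Then Δλ = atan2(0.062433, 0.712498) = 0.087402 rad, from sin θ sin δ cos φ₁ over cos δ − sin φ₁ sin φ₂.
λ₂ = -46.263° + 5.008° = -41.255°.
The forward bearing on arrival equals the back-azimuth from the destination plus 180°.
Back-azimuth from P₂ (-29.7°, -41.3°) to P₁ (-34.6°, -46.3°), with Δλ' = λ₁ − λ₂ = -5.0°: atan2( sin Δλ' cos φ₁ , cos φ₂ sin φ₁ − sin φ₂ cos φ₁ cos Δλ' ) = 219.2°.
Final bearing = (219.2° + 180°) mod 360° = 39.2°.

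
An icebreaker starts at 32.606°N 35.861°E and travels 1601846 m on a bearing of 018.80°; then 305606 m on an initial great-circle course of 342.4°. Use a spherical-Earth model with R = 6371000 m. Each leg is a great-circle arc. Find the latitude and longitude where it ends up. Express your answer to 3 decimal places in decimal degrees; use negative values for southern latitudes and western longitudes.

Apply the spherical direct solution leg by leg, carrying full precision between legs.
Leg 1: from (32.606°, 35.861°), δ = 1601846/6371000 = 0.251428 rad, θ = 18.8° → φ = 46.080°, λ = 42.498°.
Leg 2: from (46.080°, 42.498°), δ = 305606/6371000 = 0.047968 rad, θ = 342.4° → φ = 48.693°, λ = 41.240°.

latitude 48.693°, longitude 41.240°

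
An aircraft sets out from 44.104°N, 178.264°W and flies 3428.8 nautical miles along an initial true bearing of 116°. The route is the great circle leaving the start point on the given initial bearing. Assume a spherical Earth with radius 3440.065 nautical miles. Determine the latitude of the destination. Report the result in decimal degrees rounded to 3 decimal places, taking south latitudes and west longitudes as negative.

latitude 6.524°

The arc subtends δ = 3428.8/3440.065 = 0.996725 rad at the centre.
Converting: φ₁ = 0.769760 rad, θ = 2.024582 rad.
sin φ₂ = sin φ₁ cos δ + cos φ₁ sin δ cos θ = (0.695963)(0.543055) + (0.718078)(0.839697)(-0.438371) = 0.113622
φ₂ = asin(0.113622) = 0.113868 rad = 6.524°.
For the longitude increment, Δλ = atan2( sin θ sin δ cos φ₁, cos δ − sin φ₁ sin φ₂ ) = atan2(0.541944, 0.463978) = 49.432°.
λ₂ = λ₁ + Δλ = -128.832°.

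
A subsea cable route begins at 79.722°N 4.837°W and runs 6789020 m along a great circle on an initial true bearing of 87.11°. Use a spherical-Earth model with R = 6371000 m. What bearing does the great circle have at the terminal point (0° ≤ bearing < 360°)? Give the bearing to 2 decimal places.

δ = 6789020/6371000 = 1.065613 rad (61.0551°).
Start latitude φ₁ = 1.391411 rad; initial bearing θ = 1.520356 rad.
sin φ₂ = sin φ₁ cos δ + cos φ₁ sin δ cos θ = (0.983954)(0.483968) + (0.178424)(0.875086)(0.050419) = 0.484074
φ₂ = asin(0.484074) = 0.505305 rad = 28.952°.
Δλ = atan2( sin θ sin δ cos φ₁ , cos δ − sin φ₁ sin φ₂ ) = atan2(0.155938, 0.007661) = 1.521705 rad = 87.187°.
Hence λ₂ = -4.837° + 87.187° = 82.350°.
The forward bearing on arrival equals the back-azimuth from the destination plus 180°.
Back-azimuth from P₂ (28.95°, 82.35°) to P₁ (79.72°, -4.84°), with Δλ' = λ₁ − λ₂ = -87.19°: atan2( sin Δλ' cos φ₁ , cos φ₂ sin φ₁ − sin φ₂ cos φ₁ cos Δλ' ) = 348.25°.
Final bearing = (348.25° + 180°) mod 360° = 168.25°.

final bearing 168.25°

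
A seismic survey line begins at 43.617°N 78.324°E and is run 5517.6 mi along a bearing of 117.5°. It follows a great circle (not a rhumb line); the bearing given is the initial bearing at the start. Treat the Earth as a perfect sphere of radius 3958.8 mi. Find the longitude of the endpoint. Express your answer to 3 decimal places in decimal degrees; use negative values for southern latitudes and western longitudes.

Angular distance δ = d/R = 5517.6 / 3958.8 = 1.393756 rad.
Converting: φ₁ = 0.761260 rad, θ = 2.050762 rad.
Destination latitude: φ₂ = arcsin( sin φ₁ cos δ + cos φ₁ sin δ cos θ ) = arcsin(-0.207574) = -11.980°.
Then Δλ = atan2(0.632129, 0.319309) = 1.103051 rad, from sin θ sin δ cos φ₁ over cos δ − sin φ₁ sin φ₂.
λ₂ = 78.324° + 63.200° = 141.524°.

longitude 141.524°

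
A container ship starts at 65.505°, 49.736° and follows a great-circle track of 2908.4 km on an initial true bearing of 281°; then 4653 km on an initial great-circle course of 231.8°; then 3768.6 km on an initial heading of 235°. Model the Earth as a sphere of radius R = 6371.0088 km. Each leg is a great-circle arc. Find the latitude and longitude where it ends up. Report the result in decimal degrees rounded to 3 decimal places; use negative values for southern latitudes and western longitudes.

Apply the spherical direct solution leg by leg, carrying full precision between legs.
Leg 1: from (65.505°, 49.736°), δ = 2908.4/6371.0088 = 0.456505 rad, θ = 281° → φ = 58.396°, λ = -5.924°.
Leg 2: from (58.396°, -5.924°), δ = 4653/6371.0088 = 0.730340 rad, θ = 231.8° → φ = 24.725°, λ = -41.177°.
Leg 3: from (24.725°, -41.177°), δ = 3768.6/6371.0088 = 0.591523 rad, θ = 235° → φ = 3.249°, λ = -68.403°.

latitude 3.249°, longitude -68.403°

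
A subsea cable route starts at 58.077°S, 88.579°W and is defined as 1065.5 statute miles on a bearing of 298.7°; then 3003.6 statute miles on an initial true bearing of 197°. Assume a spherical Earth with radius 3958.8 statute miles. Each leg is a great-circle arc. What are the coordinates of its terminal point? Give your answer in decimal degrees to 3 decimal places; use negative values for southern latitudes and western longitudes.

latitude -78.366°, longitude 156.644°

Apply the spherical direct solution leg by leg, carrying full precision between legs.
Leg 1: from (-58.077°, -88.579°), δ = 1065.5/3958.8 = 0.269147 rad, θ = 298.7° → φ = -48.649°, λ = -109.252°.
Leg 2: from (-48.649°, -109.252°), δ = 3003.6/3958.8 = 0.758715 rad, θ = 197° → φ = -78.366°, λ = 156.644°.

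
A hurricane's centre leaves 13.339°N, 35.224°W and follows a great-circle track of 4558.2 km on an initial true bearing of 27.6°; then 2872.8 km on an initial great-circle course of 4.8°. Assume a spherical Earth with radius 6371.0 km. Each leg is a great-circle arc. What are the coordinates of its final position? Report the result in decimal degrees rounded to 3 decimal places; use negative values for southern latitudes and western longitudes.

latitude 73.341°, longitude -1.065°

Apply the spherical direct solution leg by leg, carrying full precision between legs.
Leg 1: from (13.339°, -35.224°), δ = 4558.2/6371 = 0.715461 rad, θ = 27.6° → φ = 47.712°, λ = -8.373°.
Leg 2: from (47.712°, -8.373°), δ = 2872.8/6371 = 0.450918 rad, θ = 4.8° → φ = 73.341°, λ = -1.065°.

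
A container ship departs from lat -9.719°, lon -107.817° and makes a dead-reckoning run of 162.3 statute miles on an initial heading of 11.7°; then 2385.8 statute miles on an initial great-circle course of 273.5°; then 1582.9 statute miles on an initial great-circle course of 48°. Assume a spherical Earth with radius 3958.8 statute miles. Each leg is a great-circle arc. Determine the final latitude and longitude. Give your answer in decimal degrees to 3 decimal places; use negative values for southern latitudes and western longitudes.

latitude 11.153°, longitude -124.747°

Apply the spherical direct solution leg by leg, carrying full precision between legs.
Leg 1: from (-9.719°, -107.817°), δ = 162.3/3958.8 = 0.040997 rad, θ = 11.7° → φ = -7.419°, λ = -107.337°.
Leg 2: from (-7.419°, -107.337°), δ = 2385.8/3958.8 = 0.602657 rad, θ = 273.5° → φ = -4.132°, λ = -141.896°.
Leg 3: from (-4.132°, -141.896°), δ = 1582.9/3958.8 = 0.399843 rad, θ = 48° → φ = 11.153°, λ = -124.747°.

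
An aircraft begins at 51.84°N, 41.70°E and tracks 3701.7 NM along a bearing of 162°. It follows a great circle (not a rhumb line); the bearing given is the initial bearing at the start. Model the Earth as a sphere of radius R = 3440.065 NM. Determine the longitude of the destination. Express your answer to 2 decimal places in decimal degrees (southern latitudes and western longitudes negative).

δ = 3701.7/3440.065 = 1.076055 rad (61.6534°).
With φ₁ = 51.84° = 0.904779 rad and θ = 162° = 2.827433 rad:
Applying the spherical law of cosines for sides, sin φ₂ = sin φ₁ cos δ + cos φ₁ sin δ cos θ = -0.143826, so φ₂ = -8.27°.
Then Δλ = atan2(0.168035, 0.587893) = 0.278403 rad, from sin θ sin δ cos φ₁ over cos δ − sin φ₁ sin φ₂.
λ₂ = λ₁ + Δλ = 57.65°.

longitude 57.65°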